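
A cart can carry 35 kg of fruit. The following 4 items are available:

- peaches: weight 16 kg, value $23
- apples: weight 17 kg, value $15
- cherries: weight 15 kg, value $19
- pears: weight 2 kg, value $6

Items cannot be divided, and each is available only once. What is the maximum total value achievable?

$48

Check high-value combinations within 35 kg:
- peaches+cherries+pears: weight 16+15+2=33, value 23+19+6=48
- peaches+apples+pears: weight 16+17+2=35, value 23+15+6=44
- peaches+cherries: weight 16+15=31, value 23+19=42
- apples+cherries+pears: weight 17+15+2=34, value 15+19+6=40
- peaches+apples: weight 16+17=33, value 23+15=38
Best: $48.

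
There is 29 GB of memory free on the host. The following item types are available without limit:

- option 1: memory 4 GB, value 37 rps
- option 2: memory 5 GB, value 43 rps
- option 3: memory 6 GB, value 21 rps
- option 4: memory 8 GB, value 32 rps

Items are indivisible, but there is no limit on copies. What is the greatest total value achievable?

265 rps

Best value-per-unit is option 1 at 37/4; filling with it alone gives 7×37 = 259.
Optimal mix: 6×option 1 + 1×option 2 → memory 29, value 265.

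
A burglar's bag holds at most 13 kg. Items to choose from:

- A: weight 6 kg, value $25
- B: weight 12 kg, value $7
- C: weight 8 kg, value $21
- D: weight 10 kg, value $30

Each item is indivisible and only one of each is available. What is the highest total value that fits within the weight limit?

This is a 0/1 knapsack; check combinations near the capacity.
- D: weight 10, value 30
- A: weight 6, value 25
- C: weight 8, value 21
- B: weight 12, value 7
Best: $30.

$30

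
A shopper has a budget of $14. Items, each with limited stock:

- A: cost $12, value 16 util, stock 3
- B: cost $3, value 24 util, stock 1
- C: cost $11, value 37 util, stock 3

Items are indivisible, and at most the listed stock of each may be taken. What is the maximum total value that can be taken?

61 util

Best selections within cost 14 and stock limits:
- 1×B + 1×C: cost 14, value 61
- 1×C: cost 11, value 37
Best: 61 util.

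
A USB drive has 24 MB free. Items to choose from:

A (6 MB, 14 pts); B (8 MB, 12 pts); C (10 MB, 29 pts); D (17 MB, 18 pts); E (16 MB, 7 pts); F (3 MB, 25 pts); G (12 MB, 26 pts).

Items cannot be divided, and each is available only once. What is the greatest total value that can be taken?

Check high-value combinations within 24 MB:
- A+C+F: size 6+10+3=19, value 14+29+25=68
- B+C+F: size 8+10+3=21, value 12+29+25=66
- A+F+G: size 6+3+12=21, value 14+25+26=65
- B+F+G: size 8+3+12=23, value 12+25+26=63
Best: 68 pts.

68 pts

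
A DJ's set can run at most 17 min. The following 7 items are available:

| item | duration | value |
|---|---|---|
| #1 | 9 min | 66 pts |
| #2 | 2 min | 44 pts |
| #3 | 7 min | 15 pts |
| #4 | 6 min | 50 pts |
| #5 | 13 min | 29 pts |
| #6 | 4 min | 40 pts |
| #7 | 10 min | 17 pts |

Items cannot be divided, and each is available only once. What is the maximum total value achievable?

160 pts

Check high-value combinations within 17 min:
- #1+#2+#4: duration 9+2+6=17, value 66+44+50=160
- #1+#2+#6: duration 9+2+4=15, value 66+44+40=150
- #2+#4+#6: duration 2+6+4=12, value 44+50+40=134
- #1+#4: duration 9+6=15, value 66+50=116
- #1+#2: duration 9+2=11, value 66+44=110
Best: 160 pts.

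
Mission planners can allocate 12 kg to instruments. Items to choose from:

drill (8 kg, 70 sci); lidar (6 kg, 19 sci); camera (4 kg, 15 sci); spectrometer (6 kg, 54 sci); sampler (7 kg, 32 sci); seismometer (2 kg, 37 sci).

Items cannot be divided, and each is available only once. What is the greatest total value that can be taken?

107 sci

Check high-value combinations within 12 kg:
- drill+seismometer: mass 8+2=10, value 70+37=107
- camera+spectrometer+seismometer: mass 4+6+2=12, value 15+54+37=106
- spectrometer+seismometer: mass 6+2=8, value 54+37=91
- drill+camera: mass 8+4=12, value 70+15=85
Best: 107 sci.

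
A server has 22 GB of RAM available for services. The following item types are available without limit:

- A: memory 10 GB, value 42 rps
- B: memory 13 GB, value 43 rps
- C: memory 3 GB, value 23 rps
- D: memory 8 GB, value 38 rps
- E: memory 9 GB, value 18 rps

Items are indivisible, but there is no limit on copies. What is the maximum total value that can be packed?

161 rps

Best value-per-unit is C at 23/3, and filling with it alone uses memory 7×3=21. No mix of the others beats 7×23 = 161.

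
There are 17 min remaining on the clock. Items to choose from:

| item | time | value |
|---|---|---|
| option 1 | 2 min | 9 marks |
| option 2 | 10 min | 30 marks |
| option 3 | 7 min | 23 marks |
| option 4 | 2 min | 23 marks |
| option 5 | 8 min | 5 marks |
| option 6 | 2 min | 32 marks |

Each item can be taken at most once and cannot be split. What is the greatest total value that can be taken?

94 marks

This is a 0/1 knapsack; check combinations near the capacity.
- option 1+option 2+option 4+option 6: time 2+10+2+2=16, value 9+30+23+32=94
- option 1+option 3+option 4+option 6: time 2+7+2+2=13, value 9+23+23+32=87
- option 2+option 4+option 6: time 10+2+2=14, value 30+23+32=85
- option 3+option 4+option 6: time 7+2+2=11, value 23+23+32=78
Best: 94 marks.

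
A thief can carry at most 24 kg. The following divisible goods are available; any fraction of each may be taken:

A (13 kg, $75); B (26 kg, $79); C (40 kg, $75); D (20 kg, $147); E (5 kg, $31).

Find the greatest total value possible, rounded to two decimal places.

171.80

Take in order of value per unit:
- D (147/20 per unit): all 20 → value 147, running total 147.00
- E (31/5 per unit): 4 of 5 → value 4×31/5 = 24.8000, running total 171.80
Total 171.80.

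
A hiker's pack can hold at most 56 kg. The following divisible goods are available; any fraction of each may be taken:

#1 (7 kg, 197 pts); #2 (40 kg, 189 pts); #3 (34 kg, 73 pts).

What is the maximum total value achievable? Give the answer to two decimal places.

405.32

Take in order of value per unit:
- #1 (197/7 per unit): all 7 → value 197, running total 197.00
- #2 (189/40 per unit): all 40 → value 189, running total 386.00
- #3 (73/34 per unit): 9 of 34 → value 9×73/34 = 19.3235, running total 405.32
Total 405.32.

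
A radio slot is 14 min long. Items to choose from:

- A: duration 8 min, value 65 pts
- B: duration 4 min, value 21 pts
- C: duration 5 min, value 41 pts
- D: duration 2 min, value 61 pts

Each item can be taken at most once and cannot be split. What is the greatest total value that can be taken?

Check high-value combinations within 14 min:
- A+B+D: duration 8+4+2=14, value 65+21+61=147
- A+D: duration 8+2=10, value 65+61=126
- B+C+D: duration 4+5+2=11, value 21+41+61=123
- A+C: duration 8+5=13, value 65+41=106
- C+D: duration 5+2=7, value 41+61=102
Best: 147 pts.

147 pts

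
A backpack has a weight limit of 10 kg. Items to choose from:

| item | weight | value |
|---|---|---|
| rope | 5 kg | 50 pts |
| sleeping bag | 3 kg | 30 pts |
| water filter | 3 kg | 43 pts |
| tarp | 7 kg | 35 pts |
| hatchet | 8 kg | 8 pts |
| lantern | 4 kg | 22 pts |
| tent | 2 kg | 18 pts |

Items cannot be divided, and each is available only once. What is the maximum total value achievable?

Check high-value combinations within 10 kg:
- rope+water filter+tent: weight 5+3+2=10, value 50+43+18=111
- rope+sleeping bag+tent: weight 5+3+2=10, value 50+30+18=98
- sleeping bag+water filter+lantern: weight 3+3+4=10, value 30+43+22=95
- rope+water filter: weight 5+3=8, value 50+43=93
Best: 111 pts.

111 pts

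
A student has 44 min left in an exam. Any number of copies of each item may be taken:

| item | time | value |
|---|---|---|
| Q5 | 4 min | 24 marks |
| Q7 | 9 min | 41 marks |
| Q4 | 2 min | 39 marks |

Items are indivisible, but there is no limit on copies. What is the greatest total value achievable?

Best value-per-unit is Q4 at 39/2, and filling with it alone uses time 22×2=44. No mix of the others beats 22×39 = 858.

858 marks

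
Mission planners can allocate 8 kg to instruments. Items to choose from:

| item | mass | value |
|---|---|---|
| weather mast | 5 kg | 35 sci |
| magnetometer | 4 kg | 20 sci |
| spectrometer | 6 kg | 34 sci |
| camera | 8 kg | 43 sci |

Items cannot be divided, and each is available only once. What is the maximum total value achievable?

Check high-value combinations within 8 kg:
- camera: mass 8, value 43
- weather mast: mass 5, value 35
- spectrometer: mass 6, value 34
Best: 43 sci.

43 sci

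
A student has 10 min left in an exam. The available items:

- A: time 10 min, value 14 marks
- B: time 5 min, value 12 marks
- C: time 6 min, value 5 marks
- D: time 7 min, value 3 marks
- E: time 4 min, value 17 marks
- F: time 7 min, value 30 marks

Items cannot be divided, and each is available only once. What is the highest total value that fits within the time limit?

This is a 0/1 knapsack; check combinations near the capacity.
- F: time 7, value 30
- B+E: time 5+4=9, value 12+17=29
- C+E: time 6+4=10, value 5+17=22
- E: time 4, value 17
Best: 30 marks.

30 marks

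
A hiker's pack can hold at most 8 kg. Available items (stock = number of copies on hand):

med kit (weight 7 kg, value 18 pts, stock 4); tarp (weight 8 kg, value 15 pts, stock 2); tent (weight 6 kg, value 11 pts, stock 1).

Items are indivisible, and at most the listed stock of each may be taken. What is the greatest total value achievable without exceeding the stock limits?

18 pts

Best selections within weight 8 and stock limits:
- 1×med kit: weight 7, value 18
- 1×tarp: weight 8, value 15
- 1×tent: weight 6, value 11
Best: 18 pts.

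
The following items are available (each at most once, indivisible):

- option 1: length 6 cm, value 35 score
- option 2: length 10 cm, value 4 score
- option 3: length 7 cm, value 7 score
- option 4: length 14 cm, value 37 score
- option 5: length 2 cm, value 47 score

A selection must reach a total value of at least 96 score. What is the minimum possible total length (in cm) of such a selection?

22

Subsets with value ≥ 96, sorted by total length:
- option 1+option 4+option 5: length 22, value 119
- option 1+option 3+option 4+option 5: length 29, value 126
Minimum length: 22 cm.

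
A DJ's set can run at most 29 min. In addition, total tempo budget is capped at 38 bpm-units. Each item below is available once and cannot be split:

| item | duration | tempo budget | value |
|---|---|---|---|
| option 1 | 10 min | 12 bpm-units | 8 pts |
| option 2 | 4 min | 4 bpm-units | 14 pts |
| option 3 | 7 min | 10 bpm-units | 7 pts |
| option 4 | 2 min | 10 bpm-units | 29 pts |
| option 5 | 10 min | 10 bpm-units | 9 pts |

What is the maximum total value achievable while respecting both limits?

60 pts

Feasible sets respecting both limits:
- option 1+option 2+option 4+option 5: duration 26, tempo budget 36, value 60
- option 2+option 3+option 4+option 5: duration 23, tempo budget 34, value 59
- option 1+option 2+option 3+option 4: duration 23, tempo budget 36, value 58
- option 2+option 4+option 5: duration 16, tempo budget 24, value 52
Best: 60 pts.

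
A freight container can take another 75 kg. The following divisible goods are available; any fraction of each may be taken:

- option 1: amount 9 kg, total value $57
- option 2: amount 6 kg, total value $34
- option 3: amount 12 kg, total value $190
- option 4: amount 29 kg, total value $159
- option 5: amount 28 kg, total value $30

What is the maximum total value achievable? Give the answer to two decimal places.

460.36

Take in order of value per unit:
- option 3 (190/12 per unit): all 12 → value 190, running total 190.00
- option 1 (57/9 per unit): all 9 → value 57, running total 247.00
- option 2 (34/6 per unit): all 6 → value 34, running total 281.00
- option 4 (159/29 per unit): all 29 → value 159, running total 440.00
- option 5 (30/28 per unit): 19 of 28 → value 19×30/28 = 20.3571, running total 460.36
Total 460.36.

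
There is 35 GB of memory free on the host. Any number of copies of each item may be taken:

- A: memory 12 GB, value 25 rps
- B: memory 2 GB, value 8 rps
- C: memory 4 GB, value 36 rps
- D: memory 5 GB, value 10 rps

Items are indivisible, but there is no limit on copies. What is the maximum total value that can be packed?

Best value-per-unit is C at 36/4; filling with it alone gives 8×36 = 288.
Optimal mix: 1×B + 8×C → memory 34, value 296.

296 rps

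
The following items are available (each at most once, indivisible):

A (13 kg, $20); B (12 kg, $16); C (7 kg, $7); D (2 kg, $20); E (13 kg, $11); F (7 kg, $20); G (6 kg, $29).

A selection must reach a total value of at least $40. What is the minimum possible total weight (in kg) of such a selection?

Subsets with value ≥ 40, sorted by total weight:
- D+G: weight 8, value 49
- D+F: weight 9, value 40
- F+G: weight 13, value 49
- D+F+G: weight 15, value 69
Minimum weight: 8 kg.

8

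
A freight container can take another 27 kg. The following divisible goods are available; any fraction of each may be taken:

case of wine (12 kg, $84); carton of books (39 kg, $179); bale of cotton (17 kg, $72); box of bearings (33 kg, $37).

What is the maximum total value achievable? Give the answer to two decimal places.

Take in order of value per unit:
- case of wine (84/12 per unit): all 12 → value 84, running total 84.00
- carton of books (179/39 per unit): 15 of 39 → value 15×179/39 = 68.8462, running total 152.85
Total 152.85.

152.85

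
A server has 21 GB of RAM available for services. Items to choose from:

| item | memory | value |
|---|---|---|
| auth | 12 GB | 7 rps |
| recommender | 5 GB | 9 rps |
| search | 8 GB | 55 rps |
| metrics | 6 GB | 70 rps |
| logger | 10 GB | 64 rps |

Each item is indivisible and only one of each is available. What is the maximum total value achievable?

143 rps

This is a 0/1 knapsack; check combinations near the capacity.
- recommender+metrics+logger: memory 5+6+10=21, value 9+70+64=143
- metrics+logger: memory 6+10=16, value 70+64=134
- recommender+search+metrics: memory 5+8+6=19, value 9+55+70=134
- search+metrics: memory 8+6=14, value 55+70=125
Best: 143 rps.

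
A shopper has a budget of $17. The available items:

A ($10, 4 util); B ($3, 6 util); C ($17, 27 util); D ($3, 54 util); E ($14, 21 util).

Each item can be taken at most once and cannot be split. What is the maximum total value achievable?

This is a 0/1 knapsack; check combinations near the capacity.
- D+E: cost 3+14=17, value 54+21=75
- A+B+D: cost 10+3+3=16, value 4+6+54=64
- B+D: cost 3+3=6, value 6+54=60
- A+D: cost 10+3=13, value 4+54=58
- D: cost 3, value 54
Best: 75 util.

75 util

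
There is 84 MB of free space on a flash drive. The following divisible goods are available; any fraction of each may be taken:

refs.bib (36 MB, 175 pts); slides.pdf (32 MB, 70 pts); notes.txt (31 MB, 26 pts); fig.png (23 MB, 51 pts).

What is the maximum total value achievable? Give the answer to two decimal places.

280.69

Take in order of value per unit:
- refs.bib (175/36 per unit): all 36 → value 175, running total 175.00
- fig.png (51/23 per unit): all 23 → value 51, running total 226.00
- slides.pdf (70/32 per unit): 25 of 32 → value 25×70/32 = 54.6875, running total 280.69
Total 280.69.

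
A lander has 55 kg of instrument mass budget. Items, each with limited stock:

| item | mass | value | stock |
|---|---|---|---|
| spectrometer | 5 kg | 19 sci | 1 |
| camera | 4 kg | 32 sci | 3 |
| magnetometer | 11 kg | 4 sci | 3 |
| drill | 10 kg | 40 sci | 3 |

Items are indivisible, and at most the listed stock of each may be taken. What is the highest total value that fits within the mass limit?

235 sci

Top feasible selections:
- 1×spectrometer + 3×camera + 3×drill: mass 47, value 235
- 3×camera + 1×magnetometer + 3×drill: mass 53, value 220
- 3×camera + 3×drill: mass 42, value 216
- 1×spectrometer + 2×camera + 1×magnetometer + 3×drill: mass 54, value 207
Best: 235 sci.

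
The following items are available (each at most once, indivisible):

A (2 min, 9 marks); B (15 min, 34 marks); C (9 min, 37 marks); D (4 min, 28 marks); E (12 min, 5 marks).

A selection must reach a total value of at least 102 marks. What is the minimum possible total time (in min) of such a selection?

30

Subsets with value ≥ 102, sorted by total time:
- A+B+C+D: time 30, value 108
- B+C+D+E: time 40, value 104
- A+B+C+D+E: time 42, value 113
Minimum time: 30 min.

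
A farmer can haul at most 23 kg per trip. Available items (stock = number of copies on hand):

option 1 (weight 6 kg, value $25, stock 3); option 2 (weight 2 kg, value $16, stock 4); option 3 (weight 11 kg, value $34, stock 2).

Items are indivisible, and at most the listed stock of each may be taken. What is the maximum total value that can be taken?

$114

Best selections within weight 23 and stock limits:
- 2×option 1 + 4×option 2: weight 20, value 114
- 3×option 1 + 2×option 2: weight 22, value 107
Best: $114.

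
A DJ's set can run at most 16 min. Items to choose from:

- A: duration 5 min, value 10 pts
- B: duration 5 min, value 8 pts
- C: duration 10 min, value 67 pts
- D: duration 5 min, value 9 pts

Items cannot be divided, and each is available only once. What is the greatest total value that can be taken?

77 pts

Check high-value combinations within 16 min:
- A+C: duration 5+10=15, value 10+67=77
- C+D: duration 10+5=15, value 67+9=76
- B+C: duration 5+10=15, value 8+67=75
- C: duration 10, value 67
- A+B+D: duration 5+5+5=15, value 10+8+9=27
Best: 77 pts.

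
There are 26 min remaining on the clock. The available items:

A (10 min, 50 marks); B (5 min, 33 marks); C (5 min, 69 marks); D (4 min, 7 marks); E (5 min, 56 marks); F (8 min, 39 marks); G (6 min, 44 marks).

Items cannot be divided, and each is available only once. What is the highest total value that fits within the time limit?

Check high-value combinations within 26 min:
- A+C+E+G: time 10+5+5+6=26, value 50+69+56+44=219
- B+C+D+E+G: time 5+5+4+5+6=25, value 33+69+7+56+44=209
- C+E+F+G: time 5+5+8+6=24, value 69+56+39+44=208
Best: 219 marks.

219 marks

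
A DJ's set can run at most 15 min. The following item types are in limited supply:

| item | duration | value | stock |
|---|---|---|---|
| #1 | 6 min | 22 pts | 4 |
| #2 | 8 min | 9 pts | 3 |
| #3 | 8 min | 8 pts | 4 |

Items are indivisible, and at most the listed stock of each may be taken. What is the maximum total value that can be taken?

44 pts

Top feasible selections:
- 2×#1: duration 12, value 44
- 1×#1 + 1×#2: duration 14, value 31
- 1×#1 + 1×#3: duration 14, value 30
- 1×#1: duration 6, value 22
Best: 44 pts.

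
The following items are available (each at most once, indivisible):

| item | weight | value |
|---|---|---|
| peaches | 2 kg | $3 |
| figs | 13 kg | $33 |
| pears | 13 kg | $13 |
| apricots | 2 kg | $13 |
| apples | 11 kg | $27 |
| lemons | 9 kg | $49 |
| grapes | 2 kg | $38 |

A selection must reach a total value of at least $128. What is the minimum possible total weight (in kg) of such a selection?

Subsets with value ≥ 128, sorted by total weight:
- figs+apricots+lemons+grapes: weight 26, value 133
- peaches+apricots+apples+lemons+grapes: weight 26, value 130
- peaches+figs+apricots+lemons+grapes: weight 28, value 136
Minimum weight: 26 kg.

26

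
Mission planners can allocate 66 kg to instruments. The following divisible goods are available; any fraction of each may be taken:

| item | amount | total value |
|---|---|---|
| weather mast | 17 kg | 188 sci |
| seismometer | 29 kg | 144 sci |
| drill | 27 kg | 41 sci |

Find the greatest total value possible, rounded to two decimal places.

Take in order of value per unit:
- weather mast (188/17 per unit): all 17 → value 188, running total 188.00
- seismometer (144/29 per unit): all 29 → value 144, running total 332.00
- drill (41/27 per unit): 20 of 27 → value 20×41/27 = 30.3704, running total 362.37
Total 362.37.

362.37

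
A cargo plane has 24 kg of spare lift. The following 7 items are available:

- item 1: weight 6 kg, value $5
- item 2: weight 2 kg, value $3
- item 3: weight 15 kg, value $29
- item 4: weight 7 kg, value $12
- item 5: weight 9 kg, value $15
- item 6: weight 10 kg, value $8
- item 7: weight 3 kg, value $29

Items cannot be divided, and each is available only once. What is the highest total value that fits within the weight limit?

Check high-value combinations within 24 kg:
- item 1+item 3+item 7: weight 6+15+3=24, value 5+29+29=63
- item 2+item 3+item 7: weight 2+15+3=20, value 3+29+29=61
- item 2+item 4+item 5+item 7: weight 2+7+9+3=21, value 3+12+15+29=59
- item 3+item 7: weight 15+3=18, value 29+29=58
Best: $63.

$63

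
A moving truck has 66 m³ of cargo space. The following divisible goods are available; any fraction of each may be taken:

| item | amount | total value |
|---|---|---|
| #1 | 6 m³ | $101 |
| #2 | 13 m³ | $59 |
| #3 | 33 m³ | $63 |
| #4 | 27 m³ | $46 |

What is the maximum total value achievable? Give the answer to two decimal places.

246.85

Take in order of value per unit:
- #1 (101/6 per unit): all 6 → value 101, running total 101.00
- #2 (59/13 per unit): all 13 → value 59, running total 160.00
- #3 (63/33 per unit): all 33 → value 63, running total 223.00
- #4 (46/27 per unit): 14 of 27 → value 14×46/27 = 23.8519, running total 246.85
Total 246.85.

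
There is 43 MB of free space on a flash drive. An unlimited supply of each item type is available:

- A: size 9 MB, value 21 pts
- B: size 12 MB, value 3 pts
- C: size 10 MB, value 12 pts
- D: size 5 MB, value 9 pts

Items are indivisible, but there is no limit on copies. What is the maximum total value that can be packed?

Best value-per-unit is A at 21/9; filling with it alone gives 4×21 = 84.
Optimal mix: 4×A + 1×D → size 41, value 93.

93 pts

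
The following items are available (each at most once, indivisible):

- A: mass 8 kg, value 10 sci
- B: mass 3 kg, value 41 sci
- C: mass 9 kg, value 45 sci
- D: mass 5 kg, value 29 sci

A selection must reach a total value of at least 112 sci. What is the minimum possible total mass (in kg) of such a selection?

17

Subsets with value ≥ 112, sorted by total mass:
- B+C+D: mass 17, value 115
- A+B+C+D: mass 25, value 125
Minimum mass: 17 kg.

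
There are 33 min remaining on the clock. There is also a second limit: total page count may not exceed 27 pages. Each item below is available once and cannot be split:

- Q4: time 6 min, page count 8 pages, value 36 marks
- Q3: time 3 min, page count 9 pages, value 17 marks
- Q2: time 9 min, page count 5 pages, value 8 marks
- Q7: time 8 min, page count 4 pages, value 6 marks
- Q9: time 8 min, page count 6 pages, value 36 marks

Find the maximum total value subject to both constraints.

95 marks

Feasible sets respecting both limits:
- Q4+Q3+Q7+Q9: time 25, page count 27, value 95
- Q4+Q3+Q9: time 17, page count 23, value 89
- Q4+Q2+Q7+Q9: time 31, page count 23, value 86
- Q4+Q2+Q9: time 23, page count 19, value 80
Best: 95 marks.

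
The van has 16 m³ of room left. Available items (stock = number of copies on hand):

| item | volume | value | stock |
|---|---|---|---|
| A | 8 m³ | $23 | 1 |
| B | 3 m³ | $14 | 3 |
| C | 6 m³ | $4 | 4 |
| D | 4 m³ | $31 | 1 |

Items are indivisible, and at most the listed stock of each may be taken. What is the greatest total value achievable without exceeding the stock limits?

$73

Best selections within volume 16 and stock limits:
- 3×B + 1×D: volume 13, value 73
- 1×A + 1×B + 1×D: volume 15, value 68
- 2×B + 1×C + 1×D: volume 16, value 63
Best: $73.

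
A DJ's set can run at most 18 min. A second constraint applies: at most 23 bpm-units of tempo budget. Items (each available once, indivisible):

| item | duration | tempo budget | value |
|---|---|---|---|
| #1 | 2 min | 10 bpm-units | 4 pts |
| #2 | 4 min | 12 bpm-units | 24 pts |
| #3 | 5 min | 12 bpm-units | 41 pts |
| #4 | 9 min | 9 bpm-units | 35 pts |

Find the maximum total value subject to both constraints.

76 pts

Feasible sets respecting both limits:
- #3+#4: duration 14, tempo budget 21, value 76
- #2+#4: duration 13, tempo budget 21, value 59
- #1+#3: duration 7, tempo budget 22, value 45
- #3: duration 5, tempo budget 12, value 41
Best: 76 pts.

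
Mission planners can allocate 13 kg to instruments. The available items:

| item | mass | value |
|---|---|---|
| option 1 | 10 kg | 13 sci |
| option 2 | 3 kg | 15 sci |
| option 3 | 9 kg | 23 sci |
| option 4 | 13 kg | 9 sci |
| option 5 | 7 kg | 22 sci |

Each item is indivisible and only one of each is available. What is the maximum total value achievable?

Check high-value combinations within 13 kg:
- option 2+option 3: mass 3+9=12, value 15+23=38
- option 2+option 5: mass 3+7=10, value 15+22=37
- option 1+option 2: mass 10+3=13, value 13+15=28
- option 3: mass 9, value 23
- option 5: mass 7, value 22
Best: 38 sci.

38 sci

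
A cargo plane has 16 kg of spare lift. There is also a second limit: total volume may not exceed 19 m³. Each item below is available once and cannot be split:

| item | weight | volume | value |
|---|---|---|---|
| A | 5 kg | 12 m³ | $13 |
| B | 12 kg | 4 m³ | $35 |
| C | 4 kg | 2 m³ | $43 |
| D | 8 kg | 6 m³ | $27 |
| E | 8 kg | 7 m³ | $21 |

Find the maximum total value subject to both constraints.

$78

Feasible sets respecting both limits:
- B+C: weight 16, volume 6, value 78
- C+D: weight 12, volume 8, value 70
- C+E: weight 12, volume 9, value 64
- A+C: weight 9, volume 14, value 56
Best: $78.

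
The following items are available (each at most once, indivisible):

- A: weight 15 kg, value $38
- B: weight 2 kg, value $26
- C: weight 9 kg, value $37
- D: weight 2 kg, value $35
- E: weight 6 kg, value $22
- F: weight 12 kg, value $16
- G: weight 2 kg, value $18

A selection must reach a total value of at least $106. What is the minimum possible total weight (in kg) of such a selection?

15

Subsets with value ≥ 106, sorted by total weight:
- B+C+D+G: weight 15, value 116
- B+C+D+E: weight 19, value 120
- C+D+E+G: weight 19, value 112
Minimum weight: 15 kg.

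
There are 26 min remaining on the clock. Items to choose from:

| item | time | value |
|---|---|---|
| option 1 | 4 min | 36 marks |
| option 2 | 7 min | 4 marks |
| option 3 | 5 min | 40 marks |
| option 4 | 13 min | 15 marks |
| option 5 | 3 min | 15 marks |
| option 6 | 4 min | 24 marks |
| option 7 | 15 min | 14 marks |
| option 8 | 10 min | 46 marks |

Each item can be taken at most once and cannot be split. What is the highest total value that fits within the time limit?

161 marks

This is a 0/1 knapsack; check combinations near the capacity.
- option 1+option 3+option 5+option 6+option 8: time 4+5+3+4+10=26, value 36+40+15+24+46=161
- option 1+option 3+option 6+option 8: time 4+5+4+10=23, value 36+40+24+46=146
- option 1+option 3+option 5+option 8: time 4+5+3+10=22, value 36+40+15+46=137
Best: 161 marks.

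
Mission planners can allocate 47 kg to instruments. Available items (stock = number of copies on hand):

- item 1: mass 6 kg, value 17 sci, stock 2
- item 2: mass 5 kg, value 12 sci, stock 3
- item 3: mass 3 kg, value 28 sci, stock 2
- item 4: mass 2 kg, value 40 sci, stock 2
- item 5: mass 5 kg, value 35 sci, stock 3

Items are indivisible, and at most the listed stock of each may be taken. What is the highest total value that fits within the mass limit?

Best selections within mass 47 and stock limits:
- 2×item 1 + 2×item 2 + 2×item 3 + 2×item 4 + 3×item 5: mass 47, value 299
- 1×item 1 + 3×item 2 + 2×item 3 + 2×item 4 + 3×item 5: mass 46, value 294
Best: 299 sci.

299 sci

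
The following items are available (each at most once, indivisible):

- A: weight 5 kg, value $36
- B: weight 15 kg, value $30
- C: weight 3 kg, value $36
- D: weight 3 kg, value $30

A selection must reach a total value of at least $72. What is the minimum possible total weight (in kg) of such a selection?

Subsets with value ≥ 72, sorted by total weight:
- A+C: weight 8, value 72
- A+C+D: weight 11, value 102
- B+C+D: weight 21, value 96
Minimum weight: 8 kg.

8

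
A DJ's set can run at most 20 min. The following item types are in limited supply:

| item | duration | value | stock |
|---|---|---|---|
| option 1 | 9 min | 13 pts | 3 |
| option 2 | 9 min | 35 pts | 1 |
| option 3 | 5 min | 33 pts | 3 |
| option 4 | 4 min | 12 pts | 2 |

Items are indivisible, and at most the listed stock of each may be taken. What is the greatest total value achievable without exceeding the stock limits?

111 pts

Top feasible selections:
- 3×option 3 + 1×option 4: duration 19, value 111
- 1×option 2 + 2×option 3: duration 19, value 101
Best: 111 pts.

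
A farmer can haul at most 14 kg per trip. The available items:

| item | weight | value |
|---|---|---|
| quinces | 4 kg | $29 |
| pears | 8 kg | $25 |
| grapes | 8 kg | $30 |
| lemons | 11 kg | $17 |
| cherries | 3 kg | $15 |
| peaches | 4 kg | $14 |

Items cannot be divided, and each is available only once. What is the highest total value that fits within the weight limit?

This is a 0/1 knapsack; check combinations near the capacity.
- quinces+grapes: weight 4+8=12, value 29+30=59
- quinces+cherries+peaches: weight 4+3+4=11, value 29+15+14=58
- quinces+pears: weight 4+8=12, value 29+25=54
- grapes+cherries: weight 8+3=11, value 30+15=45
Best: $59.

$59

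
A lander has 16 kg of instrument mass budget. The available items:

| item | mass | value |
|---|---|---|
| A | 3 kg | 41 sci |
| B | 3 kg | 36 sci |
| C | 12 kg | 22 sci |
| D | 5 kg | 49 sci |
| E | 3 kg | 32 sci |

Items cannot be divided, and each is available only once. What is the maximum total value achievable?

158 sci

Check high-value combinations within 16 kg:
- A+B+D+E: mass 3+3+5+3=14, value 41+36+49+32=158
- A+B+D: mass 3+3+5=11, value 41+36+49=126
- A+D+E: mass 3+5+3=11, value 41+49+32=122
- B+D+E: mass 3+5+3=11, value 36+49+32=117
Best: 158 sci.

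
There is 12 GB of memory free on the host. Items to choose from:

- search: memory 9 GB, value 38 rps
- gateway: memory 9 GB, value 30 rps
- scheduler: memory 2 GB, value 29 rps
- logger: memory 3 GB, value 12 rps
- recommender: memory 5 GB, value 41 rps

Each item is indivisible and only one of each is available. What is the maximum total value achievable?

This is a 0/1 knapsack; check combinations near the capacity.
- scheduler+logger+recommender: memory 2+3+5=10, value 29+12+41=82
- scheduler+recommender: memory 2+5=7, value 29+41=70
- search+scheduler: memory 9+2=11, value 38+29=67
- gateway+scheduler: memory 9+2=11, value 30+29=59
- logger+recommender: memory 3+5=8, value 12+41=53
Best: 82 rps.

82 rps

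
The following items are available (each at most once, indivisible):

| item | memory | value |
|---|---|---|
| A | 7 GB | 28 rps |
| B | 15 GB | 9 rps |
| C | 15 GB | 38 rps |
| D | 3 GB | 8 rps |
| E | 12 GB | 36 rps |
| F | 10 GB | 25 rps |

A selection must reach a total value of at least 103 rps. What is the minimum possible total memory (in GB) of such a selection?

Subsets with value ≥ 103, sorted by total memory:
- A+C+D+E: memory 37, value 110
- C+D+E+F: memory 40, value 107
- A+C+E+F: memory 44, value 127
Minimum memory: 37 GB.

37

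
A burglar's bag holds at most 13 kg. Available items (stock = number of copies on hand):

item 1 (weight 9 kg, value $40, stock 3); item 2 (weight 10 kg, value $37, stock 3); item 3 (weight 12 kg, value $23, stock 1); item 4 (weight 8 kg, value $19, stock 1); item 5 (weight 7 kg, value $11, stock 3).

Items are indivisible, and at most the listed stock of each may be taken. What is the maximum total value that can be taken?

Best selections within weight 13 and stock limits:
- 1×item 1: weight 9, value 40
- 1×item 2: weight 10, value 37
Best: $40.

$40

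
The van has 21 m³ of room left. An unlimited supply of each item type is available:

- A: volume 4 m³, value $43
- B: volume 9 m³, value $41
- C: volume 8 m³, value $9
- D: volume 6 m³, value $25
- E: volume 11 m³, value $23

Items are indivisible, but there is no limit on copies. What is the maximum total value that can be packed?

$215

Best value-per-unit is A at 43/4, and filling with it alone uses volume 5×4=20. No mix of the others beats 5×43 = 215.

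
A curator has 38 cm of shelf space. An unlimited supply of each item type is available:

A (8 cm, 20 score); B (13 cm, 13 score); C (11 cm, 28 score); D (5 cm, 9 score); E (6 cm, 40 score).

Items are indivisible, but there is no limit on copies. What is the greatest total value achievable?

Best value-per-unit is E at 40/6, and filling with it alone uses length 6×6=36. No mix of the others beats 6×40 = 240.

240 score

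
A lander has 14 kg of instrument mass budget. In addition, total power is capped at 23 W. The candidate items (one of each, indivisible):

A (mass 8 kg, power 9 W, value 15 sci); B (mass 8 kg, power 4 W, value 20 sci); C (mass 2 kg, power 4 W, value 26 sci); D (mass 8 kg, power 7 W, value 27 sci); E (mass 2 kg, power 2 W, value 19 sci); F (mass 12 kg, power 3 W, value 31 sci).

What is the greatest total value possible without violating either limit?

72 sci

Feasible sets respecting both limits:
- C+D+E: mass 12, power 13, value 72
- B+C+E: mass 12, power 10, value 65
- A+C+E: mass 12, power 15, value 60
- C+F: mass 14, power 7, value 57
Best: 72 sci.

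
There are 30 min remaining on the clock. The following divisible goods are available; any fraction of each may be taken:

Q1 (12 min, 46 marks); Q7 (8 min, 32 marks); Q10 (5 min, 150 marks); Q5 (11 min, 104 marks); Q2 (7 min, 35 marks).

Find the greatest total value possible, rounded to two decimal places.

317.00

Take in order of value per unit:
- Q10 (150/5 per unit): all 5 → value 150, running total 150.00
- Q5 (104/11 per unit): all 11 → value 104, running total 254.00
- Q2 (35/7 per unit): all 7 → value 35, running total 289.00
- Q7 (32/8 per unit): 7 of 8 → value 7×32/8 = 28.0000, running total 317.00
Total 317.00.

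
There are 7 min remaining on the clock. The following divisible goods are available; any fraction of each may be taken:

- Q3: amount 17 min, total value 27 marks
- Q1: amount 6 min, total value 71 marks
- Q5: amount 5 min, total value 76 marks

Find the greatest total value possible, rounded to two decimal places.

99.67

Take in order of value per unit:
- Q5 (76/5 per unit): all 5 → value 76, running total 76.00
- Q1 (71/6 per unit): 2 of 6 → value 2×71/6 = 23.6667, running total 99.67
Total 99.67.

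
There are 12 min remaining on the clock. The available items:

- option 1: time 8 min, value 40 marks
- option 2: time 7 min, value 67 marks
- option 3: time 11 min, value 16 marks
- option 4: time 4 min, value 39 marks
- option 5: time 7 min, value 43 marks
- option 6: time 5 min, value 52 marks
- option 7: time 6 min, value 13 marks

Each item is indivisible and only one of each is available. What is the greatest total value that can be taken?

This is a 0/1 knapsack; check combinations near the capacity.
- option 2+option 6: time 7+5=12, value 67+52=119
- option 2+option 4: time 7+4=11, value 67+39=106
- option 5+option 6: time 7+5=12, value 43+52=95
- option 4+option 6: time 4+5=9, value 39+52=91
Best: 119 marks.

119 marks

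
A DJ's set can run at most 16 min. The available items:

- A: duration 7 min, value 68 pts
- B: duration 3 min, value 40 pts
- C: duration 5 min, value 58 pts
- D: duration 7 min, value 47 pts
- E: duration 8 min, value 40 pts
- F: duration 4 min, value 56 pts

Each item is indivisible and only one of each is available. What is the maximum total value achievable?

Check high-value combinations within 16 min:
- A+C+F: duration 7+5+4=16, value 68+58+56=182
- A+B+C: duration 7+3+5=15, value 68+40+58=166
- A+B+F: duration 7+3+4=14, value 68+40+56=164
- C+D+F: duration 5+7+4=16, value 58+47+56=161
- B+C+F: duration 3+5+4=12, value 40+58+56=154
Best: 182 pts.

182 pts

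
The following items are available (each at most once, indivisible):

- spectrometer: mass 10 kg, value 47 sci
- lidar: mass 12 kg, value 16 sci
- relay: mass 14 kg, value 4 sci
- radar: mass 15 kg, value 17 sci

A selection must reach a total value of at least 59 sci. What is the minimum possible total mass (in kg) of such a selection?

22

Subsets with value ≥ 59, sorted by total mass:
- spectrometer+lidar: mass 22, value 63
- spectrometer+radar: mass 25, value 64
- spectrometer+lidar+relay: mass 36, value 67
- spectrometer+lidar+radar: mass 37, value 80
Minimum mass: 22 kg.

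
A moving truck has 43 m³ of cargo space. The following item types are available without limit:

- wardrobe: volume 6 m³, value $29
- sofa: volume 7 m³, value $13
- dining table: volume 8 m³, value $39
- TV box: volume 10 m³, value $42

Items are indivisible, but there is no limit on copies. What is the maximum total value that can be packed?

Best value-per-unit is dining table at 39/8; filling with it alone gives 5×39 = 195.
Optimal mix: 3×wardrobe + 3×dining table → volume 42, value 204.

$204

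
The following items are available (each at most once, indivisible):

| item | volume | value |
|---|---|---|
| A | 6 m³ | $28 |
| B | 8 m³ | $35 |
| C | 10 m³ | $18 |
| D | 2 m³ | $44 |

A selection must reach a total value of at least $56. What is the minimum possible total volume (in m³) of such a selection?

8

Subsets with value ≥ 56, sorted by total volume:
- A+D: volume 8, value 72
- B+D: volume 10, value 79
- C+D: volume 12, value 62
- A+B: volume 14, value 63
Minimum volume: 8 m³.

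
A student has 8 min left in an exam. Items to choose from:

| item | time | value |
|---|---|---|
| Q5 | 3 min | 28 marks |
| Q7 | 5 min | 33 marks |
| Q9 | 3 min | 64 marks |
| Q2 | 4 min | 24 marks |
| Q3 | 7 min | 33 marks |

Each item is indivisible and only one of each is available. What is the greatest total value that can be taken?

97 marks

Check high-value combinations within 8 min:
- Q7+Q9: time 5+3=8, value 33+64=97
- Q5+Q9: time 3+3=6, value 28+64=92
- Q9+Q2: time 3+4=7, value 64+24=88
- Q9: time 3, value 64
Best: 97 marks.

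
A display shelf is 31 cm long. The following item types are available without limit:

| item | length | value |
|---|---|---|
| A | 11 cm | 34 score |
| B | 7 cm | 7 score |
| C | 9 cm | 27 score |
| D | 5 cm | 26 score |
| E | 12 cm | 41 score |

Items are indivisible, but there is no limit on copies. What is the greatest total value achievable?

Best value-per-unit is D at 26/5, and filling with it alone uses length 6×5=30. No mix of the others beats 6×26 = 156.

156 score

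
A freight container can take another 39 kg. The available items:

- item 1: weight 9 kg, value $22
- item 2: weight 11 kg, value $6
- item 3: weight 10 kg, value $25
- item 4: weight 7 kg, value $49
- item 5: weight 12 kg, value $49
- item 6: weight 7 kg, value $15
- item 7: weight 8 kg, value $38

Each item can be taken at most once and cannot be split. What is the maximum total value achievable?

$161

Check high-value combinations within 39 kg:
- item 3+item 4+item 5+item 7: weight 10+7+12+8=37, value 25+49+49+38=161
- item 1+item 4+item 5+item 7: weight 9+7+12+8=36, value 22+49+49+38=158
- item 4+item 5+item 6+item 7: weight 7+12+7+8=34, value 49+49+15+38=151
- item 1+item 3+item 4+item 5: weight 9+10+7+12=38, value 22+25+49+49=145
Best: $161.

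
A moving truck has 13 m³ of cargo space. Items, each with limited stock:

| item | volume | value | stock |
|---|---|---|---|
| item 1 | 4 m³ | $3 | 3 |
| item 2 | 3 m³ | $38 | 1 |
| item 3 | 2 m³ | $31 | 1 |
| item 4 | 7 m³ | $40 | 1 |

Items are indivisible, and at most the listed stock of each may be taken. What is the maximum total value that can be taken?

$109

Top feasible selections:
- 1×item 2 + 1×item 3 + 1×item 4: volume 12, value 109
- 1×item 2 + 1×item 4: volume 10, value 78
- 2×item 1 + 1×item 2 + 1×item 3: volume 13, value 75
- 1×item 1 + 1×item 3 + 1×item 4: volume 13, value 74
Best: $109.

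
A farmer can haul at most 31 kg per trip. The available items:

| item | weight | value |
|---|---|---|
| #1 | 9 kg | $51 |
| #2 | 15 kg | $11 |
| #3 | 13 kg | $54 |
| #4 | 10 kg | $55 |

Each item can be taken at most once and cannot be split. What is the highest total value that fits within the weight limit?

Check high-value combinations within 31 kg:
- #3+#4: weight 13+10=23, value 54+55=109
- #1+#4: weight 9+10=19, value 51+55=106
- #1+#3: weight 9+13=22, value 51+54=105
- #2+#4: weight 15+10=25, value 11+55=66
- #2+#3: weight 15+13=28, value 11+54=65
Best: $109.

$109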